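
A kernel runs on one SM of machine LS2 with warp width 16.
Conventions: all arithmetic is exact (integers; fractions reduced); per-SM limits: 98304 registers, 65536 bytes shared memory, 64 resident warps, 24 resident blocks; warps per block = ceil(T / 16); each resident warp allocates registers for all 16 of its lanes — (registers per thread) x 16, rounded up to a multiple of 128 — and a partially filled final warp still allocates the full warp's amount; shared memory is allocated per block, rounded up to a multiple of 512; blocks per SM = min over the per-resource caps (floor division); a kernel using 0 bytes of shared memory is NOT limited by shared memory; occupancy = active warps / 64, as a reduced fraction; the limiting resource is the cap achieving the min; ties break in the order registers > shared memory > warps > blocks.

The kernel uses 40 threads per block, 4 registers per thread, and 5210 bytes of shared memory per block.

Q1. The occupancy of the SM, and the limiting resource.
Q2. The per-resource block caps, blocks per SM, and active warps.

Answer: occupancy 33/64, limited by shared memory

registers: 256 blocks
shared memory: 11 blocks
warps: 21 blocks
blocks: 24 blocks

Answer: 11 blocks, 33 active warps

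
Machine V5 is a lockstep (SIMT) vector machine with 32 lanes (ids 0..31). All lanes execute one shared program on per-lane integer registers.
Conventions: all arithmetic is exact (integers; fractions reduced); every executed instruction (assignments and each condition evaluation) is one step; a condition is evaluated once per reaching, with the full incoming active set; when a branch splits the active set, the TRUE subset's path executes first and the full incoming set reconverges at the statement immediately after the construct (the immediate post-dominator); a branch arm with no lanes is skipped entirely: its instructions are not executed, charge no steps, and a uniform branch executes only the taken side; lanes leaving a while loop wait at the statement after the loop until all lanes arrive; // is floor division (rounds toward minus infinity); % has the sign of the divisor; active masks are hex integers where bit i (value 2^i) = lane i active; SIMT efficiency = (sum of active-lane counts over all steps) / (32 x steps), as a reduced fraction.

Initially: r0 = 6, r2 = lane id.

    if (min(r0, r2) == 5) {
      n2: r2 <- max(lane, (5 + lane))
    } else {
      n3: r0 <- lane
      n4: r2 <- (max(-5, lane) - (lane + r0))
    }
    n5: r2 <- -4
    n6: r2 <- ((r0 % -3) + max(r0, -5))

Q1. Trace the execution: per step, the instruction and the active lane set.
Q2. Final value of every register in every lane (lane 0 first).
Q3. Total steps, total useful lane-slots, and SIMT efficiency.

step 0: eval (min(r0, r2) == 5)      0xffffffff
step 1: r2 <- max(lane, (5 + lane))  0x00000020
step 2: r0 <- lane                   0xffffffdf
step 3: r2 <- (max(-5, lane) - (lane + r0)) 0xffffffdf
step 4: r2 <- -4                     0xffffffff
step 5: r2 <- ((r0 % -3) + max(r0, -5)) 0xffffffff

Answer: 6 steps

r0: 0,1,2,3,4,6,6,7,8,9,10,11,12,13,14,15,16,17,18,19,20,21,22,23,24,25,26,27,28,29,30,31
r2: 0,-1,1,3,2,6,6,5,7,9,8,10,12,11,13,15,14,16,18,17,19,21,20,22,24,23,25,27,26,28,30,29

steps = 6; useful = 159; efficiency = 159/192 = 53/64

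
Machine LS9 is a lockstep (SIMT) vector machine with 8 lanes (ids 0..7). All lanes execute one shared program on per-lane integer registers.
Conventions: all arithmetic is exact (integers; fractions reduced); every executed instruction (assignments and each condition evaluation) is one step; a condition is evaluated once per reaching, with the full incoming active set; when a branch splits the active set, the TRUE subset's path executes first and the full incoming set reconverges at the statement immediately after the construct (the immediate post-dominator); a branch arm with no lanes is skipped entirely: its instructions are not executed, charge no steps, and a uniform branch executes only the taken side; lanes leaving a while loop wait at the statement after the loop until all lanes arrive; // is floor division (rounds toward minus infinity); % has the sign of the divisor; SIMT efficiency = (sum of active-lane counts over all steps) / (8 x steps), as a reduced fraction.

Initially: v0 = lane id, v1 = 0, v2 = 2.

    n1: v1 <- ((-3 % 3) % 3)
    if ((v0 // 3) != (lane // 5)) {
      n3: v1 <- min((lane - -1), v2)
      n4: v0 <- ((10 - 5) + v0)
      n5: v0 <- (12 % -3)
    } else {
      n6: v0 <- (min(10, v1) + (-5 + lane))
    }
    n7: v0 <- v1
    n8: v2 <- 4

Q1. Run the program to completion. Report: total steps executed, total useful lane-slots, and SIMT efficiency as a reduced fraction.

Answer: 8 steps, 48 useful, 3/4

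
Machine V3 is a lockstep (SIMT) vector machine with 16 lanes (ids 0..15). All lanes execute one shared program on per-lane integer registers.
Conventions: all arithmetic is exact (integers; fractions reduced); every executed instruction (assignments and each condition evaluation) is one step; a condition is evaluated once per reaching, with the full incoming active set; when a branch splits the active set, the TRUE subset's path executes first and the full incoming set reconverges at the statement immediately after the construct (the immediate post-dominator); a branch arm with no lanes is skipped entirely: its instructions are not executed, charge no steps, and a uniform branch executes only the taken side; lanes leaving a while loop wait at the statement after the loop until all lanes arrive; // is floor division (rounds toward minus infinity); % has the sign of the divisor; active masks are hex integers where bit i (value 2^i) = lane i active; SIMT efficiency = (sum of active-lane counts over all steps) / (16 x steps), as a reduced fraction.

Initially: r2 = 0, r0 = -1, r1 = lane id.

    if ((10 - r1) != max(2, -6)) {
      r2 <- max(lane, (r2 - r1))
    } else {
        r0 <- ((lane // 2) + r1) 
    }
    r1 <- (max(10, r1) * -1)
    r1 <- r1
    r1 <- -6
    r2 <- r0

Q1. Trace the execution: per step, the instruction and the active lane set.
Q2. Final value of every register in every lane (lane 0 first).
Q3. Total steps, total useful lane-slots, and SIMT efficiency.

step 0: eval ((10 - r1) != max(2, -6)) 0xffff
step 1: r2 <- max(lane, (r2 - r1))   0xfeff
step 2: r0 <- ((lane // 2) + r1)     0x0100
step 3: r1 <- (max(10, r1) * -1)     0xffff
step 4: r1 <- r1                     0xffff
step 5: r1 <- -6                     0xffff
step 6: r2 <- r0                     0xffff

Answer: 7 steps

r2: -1,-1,-1,-1,-1,-1,-1,-1,12,-1,-1,-1,-1,-1,-1,-1
r0: -1,-1,-1,-1,-1,-1,-1,-1,12,-1,-1,-1,-1,-1,-1,-1
r1: -6,-6,-6,-6,-6,-6,-6,-6,-6,-6,-6,-6,-6,-6,-6,-6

steps = 7; useful = 96; efficiency = 96/112 = 6/7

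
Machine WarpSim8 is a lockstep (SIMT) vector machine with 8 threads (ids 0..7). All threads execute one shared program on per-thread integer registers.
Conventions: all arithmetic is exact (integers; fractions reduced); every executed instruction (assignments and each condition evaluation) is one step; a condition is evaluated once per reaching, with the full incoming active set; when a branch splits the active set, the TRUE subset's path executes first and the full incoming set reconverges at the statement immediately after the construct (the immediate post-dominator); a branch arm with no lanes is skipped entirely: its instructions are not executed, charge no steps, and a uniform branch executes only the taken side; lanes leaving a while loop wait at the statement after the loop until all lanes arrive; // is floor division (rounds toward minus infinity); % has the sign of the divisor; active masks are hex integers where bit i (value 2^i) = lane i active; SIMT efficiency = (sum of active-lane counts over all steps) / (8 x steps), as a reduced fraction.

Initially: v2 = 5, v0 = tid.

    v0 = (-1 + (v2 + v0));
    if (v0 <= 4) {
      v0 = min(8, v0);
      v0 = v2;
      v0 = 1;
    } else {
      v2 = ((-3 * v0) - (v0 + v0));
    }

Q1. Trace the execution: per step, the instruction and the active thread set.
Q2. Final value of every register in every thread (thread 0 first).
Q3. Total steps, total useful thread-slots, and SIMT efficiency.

step 0: v0 <- (-1 + (v2 + v0))       0xff
step 1: eval (v0 <= 4)               0xff
step 2: v0 <- min(8, v0)             0x01
step 3: v0 <- v2                     0x01
step 4: v0 <- 1                      0x01
step 5: v2 <- ((-3 * v0) - (v0 + v0)) 0xfe

Answer: 6 steps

v2: 5,-25,-30,-35,-40,-45,-50,-55
v0: 1,5,6,7,8,9,10,11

steps = 6; useful = 26; efficiency = 26/48 = 13/24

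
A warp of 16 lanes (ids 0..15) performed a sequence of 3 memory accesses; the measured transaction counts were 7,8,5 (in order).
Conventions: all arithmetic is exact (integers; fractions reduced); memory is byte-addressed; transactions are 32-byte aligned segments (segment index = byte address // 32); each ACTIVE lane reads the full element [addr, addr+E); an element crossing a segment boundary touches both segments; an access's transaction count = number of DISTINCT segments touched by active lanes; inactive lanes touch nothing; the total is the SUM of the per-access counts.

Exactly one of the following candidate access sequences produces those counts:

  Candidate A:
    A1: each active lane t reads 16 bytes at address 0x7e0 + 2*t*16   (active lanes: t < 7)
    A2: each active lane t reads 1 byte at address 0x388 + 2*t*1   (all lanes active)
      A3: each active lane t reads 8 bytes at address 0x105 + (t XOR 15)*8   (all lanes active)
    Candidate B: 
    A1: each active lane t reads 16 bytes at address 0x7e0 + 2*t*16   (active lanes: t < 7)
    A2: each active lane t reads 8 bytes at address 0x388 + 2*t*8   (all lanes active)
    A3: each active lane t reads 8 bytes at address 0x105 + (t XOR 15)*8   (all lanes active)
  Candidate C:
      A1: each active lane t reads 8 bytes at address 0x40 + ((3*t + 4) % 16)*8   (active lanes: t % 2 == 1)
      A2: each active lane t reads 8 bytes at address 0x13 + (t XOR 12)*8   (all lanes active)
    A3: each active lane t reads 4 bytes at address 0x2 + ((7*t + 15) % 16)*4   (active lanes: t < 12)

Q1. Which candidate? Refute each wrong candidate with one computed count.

A: A2 gives 2 transactions, not 8
C: A1 gives 4 transactions, not 7
B: all counts match (7,8,5)

Answer: B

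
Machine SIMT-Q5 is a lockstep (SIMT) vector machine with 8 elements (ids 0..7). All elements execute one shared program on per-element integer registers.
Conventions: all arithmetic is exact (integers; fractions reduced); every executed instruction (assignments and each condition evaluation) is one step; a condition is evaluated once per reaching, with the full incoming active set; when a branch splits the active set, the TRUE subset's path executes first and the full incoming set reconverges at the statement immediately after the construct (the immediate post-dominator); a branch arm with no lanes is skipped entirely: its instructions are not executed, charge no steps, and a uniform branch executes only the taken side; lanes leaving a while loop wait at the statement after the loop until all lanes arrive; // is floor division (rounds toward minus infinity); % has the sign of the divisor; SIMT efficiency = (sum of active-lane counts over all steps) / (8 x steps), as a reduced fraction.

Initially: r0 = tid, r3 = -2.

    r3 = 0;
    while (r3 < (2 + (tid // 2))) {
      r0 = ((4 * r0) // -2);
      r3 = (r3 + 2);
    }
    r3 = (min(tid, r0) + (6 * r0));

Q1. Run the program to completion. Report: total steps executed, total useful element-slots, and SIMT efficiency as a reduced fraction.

Answer: 12 steps, 72 useful, 3/4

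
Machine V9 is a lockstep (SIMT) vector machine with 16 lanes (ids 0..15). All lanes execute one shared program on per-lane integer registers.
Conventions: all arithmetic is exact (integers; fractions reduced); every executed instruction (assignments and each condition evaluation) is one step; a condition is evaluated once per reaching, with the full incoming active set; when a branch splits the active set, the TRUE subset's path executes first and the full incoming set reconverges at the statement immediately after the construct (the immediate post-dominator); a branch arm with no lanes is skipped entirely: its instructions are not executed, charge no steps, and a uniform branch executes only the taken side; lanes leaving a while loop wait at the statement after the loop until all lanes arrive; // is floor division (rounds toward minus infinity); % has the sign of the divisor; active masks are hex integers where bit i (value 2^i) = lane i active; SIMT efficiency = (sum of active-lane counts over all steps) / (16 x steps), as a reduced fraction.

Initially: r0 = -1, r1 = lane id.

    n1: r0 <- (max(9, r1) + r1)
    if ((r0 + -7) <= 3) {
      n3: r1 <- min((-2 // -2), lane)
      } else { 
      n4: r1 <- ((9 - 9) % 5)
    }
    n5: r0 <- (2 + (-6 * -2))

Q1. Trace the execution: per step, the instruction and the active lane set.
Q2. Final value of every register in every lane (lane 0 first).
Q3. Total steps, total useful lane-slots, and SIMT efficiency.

step 0: r0 <- (max(9, r1) + r1)      0xffff
step 1: eval ((r0 + -7) <= 3)        0xffff
step 2: r1 <- min((-2 // -2), lane)  0x0003
step 3: r1 <- ((9 - 9) % 5)          0xfffc
step 4: r0 <- (2 + (-6 * -2))        0xffff

Answer: 5 steps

r0: 14,14,14,14,14,14,14,14,14,14,14,14,14,14,14,14
r1: 0,1,0,0,0,0,0,0,0,0,0,0,0,0,0,0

steps = 5; useful = 64; efficiency = 64/80 = 4/5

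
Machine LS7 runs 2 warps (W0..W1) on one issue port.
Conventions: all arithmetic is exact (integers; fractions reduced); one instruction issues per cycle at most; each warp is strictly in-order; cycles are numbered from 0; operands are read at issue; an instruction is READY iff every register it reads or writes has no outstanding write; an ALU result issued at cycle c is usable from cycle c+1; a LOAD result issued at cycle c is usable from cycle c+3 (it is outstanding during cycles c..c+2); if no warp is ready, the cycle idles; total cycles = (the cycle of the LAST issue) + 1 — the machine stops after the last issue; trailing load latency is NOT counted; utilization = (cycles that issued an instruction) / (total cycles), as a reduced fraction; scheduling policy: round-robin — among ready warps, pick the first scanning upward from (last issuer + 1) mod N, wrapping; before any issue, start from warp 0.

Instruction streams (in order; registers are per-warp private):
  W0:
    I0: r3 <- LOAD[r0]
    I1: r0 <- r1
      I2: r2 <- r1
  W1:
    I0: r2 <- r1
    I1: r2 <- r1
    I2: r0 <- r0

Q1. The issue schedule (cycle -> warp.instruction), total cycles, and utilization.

cycle 0: W0.I0
cycle 1: W1.I0
cycle 2: W0.I1
cycle 3: W1.I1
cycle 4: W0.I2
cycle 5: W1.I2

Answer: 6 cycles, utilization 1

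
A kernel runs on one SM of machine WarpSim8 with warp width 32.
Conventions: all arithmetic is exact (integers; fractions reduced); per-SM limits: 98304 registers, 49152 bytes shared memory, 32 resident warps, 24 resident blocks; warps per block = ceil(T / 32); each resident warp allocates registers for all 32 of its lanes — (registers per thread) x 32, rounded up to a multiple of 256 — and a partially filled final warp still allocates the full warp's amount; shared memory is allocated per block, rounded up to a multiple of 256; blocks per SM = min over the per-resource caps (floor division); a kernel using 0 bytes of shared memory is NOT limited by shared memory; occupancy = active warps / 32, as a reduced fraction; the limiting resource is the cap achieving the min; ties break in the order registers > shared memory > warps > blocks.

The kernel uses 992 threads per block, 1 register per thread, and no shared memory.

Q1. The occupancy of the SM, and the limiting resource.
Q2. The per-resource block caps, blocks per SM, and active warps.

Answer: occupancy 31/32, limited by warps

registers: 12 blocks
shared memory: no limit (kernel uses none)
warps: 1 block
blocks: 24 blocks

Answer: 1 block, 31 active warps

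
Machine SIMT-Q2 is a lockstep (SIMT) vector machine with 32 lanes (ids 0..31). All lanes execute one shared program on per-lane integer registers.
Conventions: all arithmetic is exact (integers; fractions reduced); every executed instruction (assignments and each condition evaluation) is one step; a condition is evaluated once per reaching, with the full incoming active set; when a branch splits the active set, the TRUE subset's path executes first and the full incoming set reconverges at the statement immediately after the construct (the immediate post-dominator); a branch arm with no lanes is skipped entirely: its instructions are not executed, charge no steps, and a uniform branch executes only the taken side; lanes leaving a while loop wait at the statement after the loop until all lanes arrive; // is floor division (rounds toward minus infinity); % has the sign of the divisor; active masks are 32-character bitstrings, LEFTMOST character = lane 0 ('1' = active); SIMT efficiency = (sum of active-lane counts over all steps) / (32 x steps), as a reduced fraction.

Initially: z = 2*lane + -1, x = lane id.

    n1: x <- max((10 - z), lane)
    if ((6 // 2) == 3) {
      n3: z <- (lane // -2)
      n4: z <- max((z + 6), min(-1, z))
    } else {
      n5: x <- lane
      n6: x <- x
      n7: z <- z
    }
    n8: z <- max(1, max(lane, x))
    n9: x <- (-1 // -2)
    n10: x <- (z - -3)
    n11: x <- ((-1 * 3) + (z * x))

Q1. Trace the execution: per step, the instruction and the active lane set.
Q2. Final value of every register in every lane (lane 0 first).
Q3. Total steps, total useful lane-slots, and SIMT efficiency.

step 0: x <- max((10 - z), lane)     11111111111111111111111111111111
step 1: eval ((6 // 2) == 3)         11111111111111111111111111111111
step 2: z <- (lane // -2)            11111111111111111111111111111111
step 3: z <- max((z + 6), min(-1, z)) 11111111111111111111111111111111
step 4: z <- max(1, max(lane, x))    11111111111111111111111111111111
step 5: x <- (-1 // -2)              11111111111111111111111111111111
step 6: x <- (z - -3)                11111111111111111111111111111111
step 7: x <- ((-1 * 3) + (z * x))    11111111111111111111111111111111

Answer: 8 steps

z: 11,9,7,5,4,5,6,7,8,9,10,11,12,13,14,15,16,17,18,19,20,21,22,23,24,25,26,27,28,29,30,31
x: 151,105,67,37,25,37,51,67,85,105,127,151,177,205,235,267,301,337,375,415,457,501,547,595,645,697,751,807,865,925,987,1051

steps = 8; useful = 256; efficiency = 256/256 = 1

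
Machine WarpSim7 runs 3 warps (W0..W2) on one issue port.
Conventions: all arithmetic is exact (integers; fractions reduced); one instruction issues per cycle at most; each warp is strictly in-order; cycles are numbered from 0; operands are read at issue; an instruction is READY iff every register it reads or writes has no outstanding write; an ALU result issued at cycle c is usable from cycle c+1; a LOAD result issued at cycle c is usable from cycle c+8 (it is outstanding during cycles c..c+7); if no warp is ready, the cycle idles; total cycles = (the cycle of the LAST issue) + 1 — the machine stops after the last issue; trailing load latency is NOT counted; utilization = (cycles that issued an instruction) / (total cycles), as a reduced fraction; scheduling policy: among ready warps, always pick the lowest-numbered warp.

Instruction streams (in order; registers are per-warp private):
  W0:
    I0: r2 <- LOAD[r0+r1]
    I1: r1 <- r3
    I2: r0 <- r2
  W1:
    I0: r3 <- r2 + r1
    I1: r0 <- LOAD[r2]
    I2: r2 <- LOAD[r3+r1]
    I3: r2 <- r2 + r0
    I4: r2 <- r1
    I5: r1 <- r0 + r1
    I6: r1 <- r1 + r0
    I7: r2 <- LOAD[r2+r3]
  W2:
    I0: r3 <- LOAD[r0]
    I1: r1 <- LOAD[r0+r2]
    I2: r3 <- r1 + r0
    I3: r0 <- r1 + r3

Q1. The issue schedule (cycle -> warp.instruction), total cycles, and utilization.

cycle 0: W0.I0
cycle 1: W0.I1
cycle 2: W1.I0
cycle 3: W1.I1
cycle 4: W1.I2
cycle 5: W2.I0
cycle 6: W2.I1
cycle 7: idle
cycle 8: W0.I2
cycle 9: idle
cycle 10: idle
cycle 11: idle
cycle 12: W1.I3
cycle 13: W1.I4
cycle 14: W1.I5
cycle 15: W1.I6
cycle 16: W1.I7
cycle 17: W2.I2
cycle 18: W2.I3

Answer: 19 cycles, utilization 15/19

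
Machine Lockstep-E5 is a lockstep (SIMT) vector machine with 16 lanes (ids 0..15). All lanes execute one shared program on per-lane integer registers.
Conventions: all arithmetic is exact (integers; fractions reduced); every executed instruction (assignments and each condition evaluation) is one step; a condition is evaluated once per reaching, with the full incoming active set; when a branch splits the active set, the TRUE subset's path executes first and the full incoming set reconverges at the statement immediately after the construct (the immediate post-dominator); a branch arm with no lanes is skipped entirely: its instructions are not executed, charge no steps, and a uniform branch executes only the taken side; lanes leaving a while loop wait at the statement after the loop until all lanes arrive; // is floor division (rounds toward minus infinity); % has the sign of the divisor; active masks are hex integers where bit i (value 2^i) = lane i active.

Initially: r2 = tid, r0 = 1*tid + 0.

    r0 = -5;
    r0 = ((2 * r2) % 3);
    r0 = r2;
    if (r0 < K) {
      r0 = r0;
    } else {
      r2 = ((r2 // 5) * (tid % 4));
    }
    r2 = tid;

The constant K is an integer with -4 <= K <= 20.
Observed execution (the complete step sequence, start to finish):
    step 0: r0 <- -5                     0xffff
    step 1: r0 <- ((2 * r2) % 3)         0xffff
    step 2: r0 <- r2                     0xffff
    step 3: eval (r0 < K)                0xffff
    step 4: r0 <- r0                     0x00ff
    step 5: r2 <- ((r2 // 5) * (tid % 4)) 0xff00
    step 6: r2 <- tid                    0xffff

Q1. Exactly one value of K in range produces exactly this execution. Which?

Answer: K = 8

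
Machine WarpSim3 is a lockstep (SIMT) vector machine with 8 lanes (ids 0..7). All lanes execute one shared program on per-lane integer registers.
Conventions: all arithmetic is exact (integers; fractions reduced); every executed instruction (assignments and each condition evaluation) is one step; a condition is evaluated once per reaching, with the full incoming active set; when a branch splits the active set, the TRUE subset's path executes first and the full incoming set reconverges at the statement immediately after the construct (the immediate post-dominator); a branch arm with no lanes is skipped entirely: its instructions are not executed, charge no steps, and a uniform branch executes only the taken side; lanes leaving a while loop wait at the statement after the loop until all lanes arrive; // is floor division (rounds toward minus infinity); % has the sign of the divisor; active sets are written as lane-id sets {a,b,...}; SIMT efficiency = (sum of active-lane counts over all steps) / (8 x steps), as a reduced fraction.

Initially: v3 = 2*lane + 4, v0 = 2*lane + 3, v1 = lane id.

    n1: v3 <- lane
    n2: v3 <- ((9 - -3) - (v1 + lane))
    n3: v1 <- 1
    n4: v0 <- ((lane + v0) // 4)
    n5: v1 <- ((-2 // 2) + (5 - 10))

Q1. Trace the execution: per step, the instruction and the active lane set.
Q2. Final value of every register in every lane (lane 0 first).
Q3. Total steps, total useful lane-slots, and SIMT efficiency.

step 0: v3 <- lane                   {0,1,2,3,4,5,6,7}
step 1: v3 <- ((9 - -3) - (v1 + lane)) {0,1,2,3,4,5,6,7}
step 2: v1 <- 1                      {0,1,2,3,4,5,6,7}
step 3: v0 <- ((lane + v0) // 4)     {0,1,2,3,4,5,6,7}
step 4: v1 <- ((-2 // 2) + (5 - 10)) {0,1,2,3,4,5,6,7}

Answer: 5 steps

v3: 12,10,8,6,4,2,0,-2
v0: 0,1,2,3,3,4,5,6
v1: -6,-6,-6,-6,-6,-6,-6,-6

steps = 5; useful = 40; efficiency = 40/40 = 1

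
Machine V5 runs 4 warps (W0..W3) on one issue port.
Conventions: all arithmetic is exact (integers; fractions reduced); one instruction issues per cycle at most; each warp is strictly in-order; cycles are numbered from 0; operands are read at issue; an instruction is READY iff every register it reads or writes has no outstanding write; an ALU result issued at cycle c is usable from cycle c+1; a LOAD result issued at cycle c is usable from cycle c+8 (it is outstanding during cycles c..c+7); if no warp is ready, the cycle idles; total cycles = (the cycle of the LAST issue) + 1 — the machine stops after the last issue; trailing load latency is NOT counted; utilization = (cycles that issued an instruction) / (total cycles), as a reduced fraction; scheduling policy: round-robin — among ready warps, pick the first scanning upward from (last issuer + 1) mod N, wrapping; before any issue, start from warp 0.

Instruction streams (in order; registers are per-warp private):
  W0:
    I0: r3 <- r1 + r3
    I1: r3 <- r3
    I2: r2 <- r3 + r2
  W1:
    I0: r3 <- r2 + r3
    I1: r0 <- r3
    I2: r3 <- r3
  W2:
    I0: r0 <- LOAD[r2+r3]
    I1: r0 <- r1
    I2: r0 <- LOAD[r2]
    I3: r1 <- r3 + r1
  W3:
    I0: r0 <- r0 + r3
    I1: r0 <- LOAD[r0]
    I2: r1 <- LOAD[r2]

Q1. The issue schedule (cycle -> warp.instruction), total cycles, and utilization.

cycle 0: W0.I0
cycle 1: W1.I0
cycle 2: W2.I0
cycle 3: W3.I0
cycle 4: W0.I1
cycle 5: W1.I1
cycle 6: W3.I1
cycle 7: W0.I2
cycle 8: W1.I2
cycle 9: W3.I2
cycle 10: W2.I1
cycle 11: W2.I2
cycle 12: W2.I3

Answer: 13 cycles, utilization 1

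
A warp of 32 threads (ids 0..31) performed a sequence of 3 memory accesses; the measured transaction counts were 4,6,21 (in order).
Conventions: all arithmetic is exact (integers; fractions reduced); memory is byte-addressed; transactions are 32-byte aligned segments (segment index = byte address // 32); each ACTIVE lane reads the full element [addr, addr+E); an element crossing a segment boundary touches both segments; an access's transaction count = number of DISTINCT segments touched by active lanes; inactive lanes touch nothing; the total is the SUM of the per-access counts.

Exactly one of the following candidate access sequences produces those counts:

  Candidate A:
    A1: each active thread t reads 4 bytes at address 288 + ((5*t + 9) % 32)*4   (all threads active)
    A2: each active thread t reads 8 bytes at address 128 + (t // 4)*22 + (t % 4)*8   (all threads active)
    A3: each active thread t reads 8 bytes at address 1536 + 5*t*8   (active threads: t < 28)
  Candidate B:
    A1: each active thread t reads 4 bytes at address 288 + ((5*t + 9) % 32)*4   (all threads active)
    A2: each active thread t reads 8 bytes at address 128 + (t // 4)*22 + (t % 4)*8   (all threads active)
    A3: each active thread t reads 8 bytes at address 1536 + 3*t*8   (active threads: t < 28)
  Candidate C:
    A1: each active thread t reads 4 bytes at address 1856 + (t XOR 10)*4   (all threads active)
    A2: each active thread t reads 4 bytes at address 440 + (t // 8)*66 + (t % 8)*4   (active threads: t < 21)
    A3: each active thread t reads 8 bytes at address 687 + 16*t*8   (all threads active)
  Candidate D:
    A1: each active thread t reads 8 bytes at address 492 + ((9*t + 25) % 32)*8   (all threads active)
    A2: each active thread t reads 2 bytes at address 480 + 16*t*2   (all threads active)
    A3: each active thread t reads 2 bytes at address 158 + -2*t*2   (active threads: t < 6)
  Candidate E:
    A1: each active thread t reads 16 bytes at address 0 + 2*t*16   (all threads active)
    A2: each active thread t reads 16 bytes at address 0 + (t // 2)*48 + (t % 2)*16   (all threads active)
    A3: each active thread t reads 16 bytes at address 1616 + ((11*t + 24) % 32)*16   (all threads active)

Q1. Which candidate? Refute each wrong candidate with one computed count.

A: A3 gives 28 transactions, not 21
C: A3 gives 32 transactions, not 21
D: A1 gives 9 transactions, not 4
E: A1 gives 32 transactions, not 4
B: all counts match (4,6,21)

Answer: B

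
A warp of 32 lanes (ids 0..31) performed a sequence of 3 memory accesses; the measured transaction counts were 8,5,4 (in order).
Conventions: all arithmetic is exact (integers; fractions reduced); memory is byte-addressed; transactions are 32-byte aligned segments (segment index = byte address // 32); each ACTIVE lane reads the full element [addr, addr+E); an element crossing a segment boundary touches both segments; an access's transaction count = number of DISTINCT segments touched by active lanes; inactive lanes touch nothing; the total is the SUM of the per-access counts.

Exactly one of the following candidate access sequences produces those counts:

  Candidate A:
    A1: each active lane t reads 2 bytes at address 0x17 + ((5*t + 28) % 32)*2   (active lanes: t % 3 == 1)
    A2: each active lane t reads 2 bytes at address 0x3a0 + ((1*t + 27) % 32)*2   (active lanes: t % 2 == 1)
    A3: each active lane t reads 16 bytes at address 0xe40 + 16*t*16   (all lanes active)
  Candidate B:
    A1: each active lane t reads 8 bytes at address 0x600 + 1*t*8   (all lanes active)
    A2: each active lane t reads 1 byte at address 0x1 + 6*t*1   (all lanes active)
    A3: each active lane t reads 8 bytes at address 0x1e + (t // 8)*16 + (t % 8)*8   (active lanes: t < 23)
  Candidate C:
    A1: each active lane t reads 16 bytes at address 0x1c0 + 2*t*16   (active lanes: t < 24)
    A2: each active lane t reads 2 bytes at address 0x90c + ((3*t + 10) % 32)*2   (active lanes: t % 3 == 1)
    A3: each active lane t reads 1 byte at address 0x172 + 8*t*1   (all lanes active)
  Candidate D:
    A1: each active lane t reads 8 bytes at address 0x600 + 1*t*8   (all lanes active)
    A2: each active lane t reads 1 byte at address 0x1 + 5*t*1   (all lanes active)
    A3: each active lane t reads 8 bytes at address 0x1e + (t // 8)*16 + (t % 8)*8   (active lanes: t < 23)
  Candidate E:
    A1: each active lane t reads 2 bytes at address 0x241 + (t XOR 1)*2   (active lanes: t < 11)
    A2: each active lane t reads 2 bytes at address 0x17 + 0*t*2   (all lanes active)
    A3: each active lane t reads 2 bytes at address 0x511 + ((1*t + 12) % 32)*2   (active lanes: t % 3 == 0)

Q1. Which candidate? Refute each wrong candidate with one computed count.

A: A1 gives 3 transactions, not 8
B: A2 gives 6 transactions, not 5
C: A1 gives 24 transactions, not 8
E: A1 gives 1 transaction, not 8
D: all counts match (8,5,4)

Answer: D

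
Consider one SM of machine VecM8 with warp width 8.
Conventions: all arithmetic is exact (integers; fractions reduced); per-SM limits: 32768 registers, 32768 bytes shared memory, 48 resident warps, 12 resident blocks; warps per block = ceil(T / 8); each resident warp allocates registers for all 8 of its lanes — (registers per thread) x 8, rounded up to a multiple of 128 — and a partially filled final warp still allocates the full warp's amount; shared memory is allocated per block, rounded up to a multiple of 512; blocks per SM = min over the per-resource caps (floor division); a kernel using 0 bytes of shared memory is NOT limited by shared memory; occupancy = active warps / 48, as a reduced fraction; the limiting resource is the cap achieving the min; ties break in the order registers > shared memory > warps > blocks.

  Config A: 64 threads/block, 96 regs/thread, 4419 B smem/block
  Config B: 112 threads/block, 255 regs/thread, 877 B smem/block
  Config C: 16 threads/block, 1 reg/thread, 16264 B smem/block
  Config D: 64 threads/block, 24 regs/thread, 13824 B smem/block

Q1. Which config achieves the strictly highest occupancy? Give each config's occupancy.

occupancies: A 5/6, B 7/24, C 1/12, D 1/3

Answer: A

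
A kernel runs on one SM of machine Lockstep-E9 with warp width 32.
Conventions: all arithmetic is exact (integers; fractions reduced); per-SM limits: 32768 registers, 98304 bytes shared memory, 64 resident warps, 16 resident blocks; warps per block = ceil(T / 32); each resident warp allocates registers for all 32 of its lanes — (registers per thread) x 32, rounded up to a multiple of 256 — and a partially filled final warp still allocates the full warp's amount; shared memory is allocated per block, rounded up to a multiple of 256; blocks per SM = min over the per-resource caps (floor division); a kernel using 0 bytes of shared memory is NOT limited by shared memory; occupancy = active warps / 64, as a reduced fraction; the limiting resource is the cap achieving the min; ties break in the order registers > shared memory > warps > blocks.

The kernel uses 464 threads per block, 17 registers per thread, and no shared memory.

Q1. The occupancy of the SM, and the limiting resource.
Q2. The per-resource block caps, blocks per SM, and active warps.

Answer: occupancy 15/32, limited by registers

registers: 2 blocks
shared memory: no limit (kernel uses none)
warps: 4 blocks
blocks: 16 blocks

Answer: 2 blocks, 30 active warps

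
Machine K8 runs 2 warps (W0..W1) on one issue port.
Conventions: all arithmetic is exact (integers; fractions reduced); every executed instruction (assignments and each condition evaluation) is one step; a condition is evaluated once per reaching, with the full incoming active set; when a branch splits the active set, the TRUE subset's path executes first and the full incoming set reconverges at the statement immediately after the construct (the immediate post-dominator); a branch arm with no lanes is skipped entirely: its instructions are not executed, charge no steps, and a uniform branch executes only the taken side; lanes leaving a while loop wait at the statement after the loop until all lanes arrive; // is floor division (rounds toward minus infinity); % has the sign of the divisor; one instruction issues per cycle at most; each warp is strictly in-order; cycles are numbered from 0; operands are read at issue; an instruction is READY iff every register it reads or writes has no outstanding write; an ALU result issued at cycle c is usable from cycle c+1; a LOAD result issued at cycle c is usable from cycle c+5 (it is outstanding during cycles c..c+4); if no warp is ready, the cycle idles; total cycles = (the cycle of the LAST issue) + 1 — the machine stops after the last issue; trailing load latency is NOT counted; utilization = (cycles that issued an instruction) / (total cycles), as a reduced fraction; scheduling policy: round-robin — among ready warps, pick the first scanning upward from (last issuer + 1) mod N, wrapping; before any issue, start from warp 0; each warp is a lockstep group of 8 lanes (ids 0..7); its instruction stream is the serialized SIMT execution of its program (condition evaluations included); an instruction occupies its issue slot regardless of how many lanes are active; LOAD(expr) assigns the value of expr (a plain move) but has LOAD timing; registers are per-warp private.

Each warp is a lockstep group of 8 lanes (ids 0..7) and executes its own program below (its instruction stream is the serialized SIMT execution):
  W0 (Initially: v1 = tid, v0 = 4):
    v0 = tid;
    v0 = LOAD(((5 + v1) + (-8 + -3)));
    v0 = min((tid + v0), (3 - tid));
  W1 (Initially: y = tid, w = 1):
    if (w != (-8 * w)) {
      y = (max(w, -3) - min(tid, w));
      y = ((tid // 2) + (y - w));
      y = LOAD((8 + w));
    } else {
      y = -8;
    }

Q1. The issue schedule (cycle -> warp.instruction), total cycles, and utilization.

cycle 0: W0.I0
cycle 1: W1.I0
cycle 2: W0.I1
cycle 3: W1.I1
cycle 4: W1.I2
cycle 5: W1.I3
cycle 6: idle
cycle 7: W0.I2

Answer: 8 cycles, utilization 7/8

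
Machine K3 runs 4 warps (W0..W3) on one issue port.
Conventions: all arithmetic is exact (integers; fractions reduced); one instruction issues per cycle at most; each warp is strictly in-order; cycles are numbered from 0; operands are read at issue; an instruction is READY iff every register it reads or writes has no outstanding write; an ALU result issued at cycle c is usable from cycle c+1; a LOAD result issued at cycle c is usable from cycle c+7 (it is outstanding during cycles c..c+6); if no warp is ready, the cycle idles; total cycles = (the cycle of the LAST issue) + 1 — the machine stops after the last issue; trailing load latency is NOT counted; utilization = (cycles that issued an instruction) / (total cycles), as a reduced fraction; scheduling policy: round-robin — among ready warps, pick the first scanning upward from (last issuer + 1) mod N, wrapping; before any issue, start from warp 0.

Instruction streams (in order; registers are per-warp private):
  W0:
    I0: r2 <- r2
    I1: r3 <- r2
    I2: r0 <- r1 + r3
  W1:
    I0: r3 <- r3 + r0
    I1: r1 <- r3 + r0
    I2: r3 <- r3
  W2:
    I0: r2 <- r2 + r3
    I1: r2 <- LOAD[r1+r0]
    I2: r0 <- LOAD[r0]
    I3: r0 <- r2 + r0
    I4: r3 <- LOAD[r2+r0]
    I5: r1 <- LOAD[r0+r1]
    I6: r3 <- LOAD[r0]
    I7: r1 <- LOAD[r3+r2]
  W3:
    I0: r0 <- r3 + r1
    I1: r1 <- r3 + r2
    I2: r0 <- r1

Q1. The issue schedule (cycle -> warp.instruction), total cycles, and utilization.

cycle 0: W0.I0
cycle 1: W1.I0
cycle 2: W2.I0
cycle 3: W3.I0
cycle 4: W0.I1
cycle 5: W1.I1
cycle 6: W2.I1
cycle 7: W3.I1
cycle 8: W0.I2
cycle 9: W1.I2
cycle 10: W2.I2
cycle 11: W3.I2
cycle 12: idle
cycle 13: idle
cycle 14: idle
cycle 15: idle
cycle 16: idle
cycle 17: W2.I3
cycle 18: W2.I4
cycle 19: W2.I5
cycle 20: idle
cycle 21: idle
cycle 22: idle
cycle 23: idle
cycle 24: idle
cycle 25: W2.I6
cycle 26: idle
cycle 27: idle
cycle 28: idle
cycle 29: idle
cycle 30: idle
cycle 31: idle
cycle 32: W2.I7

Answer: 33 cycles, utilization 17/33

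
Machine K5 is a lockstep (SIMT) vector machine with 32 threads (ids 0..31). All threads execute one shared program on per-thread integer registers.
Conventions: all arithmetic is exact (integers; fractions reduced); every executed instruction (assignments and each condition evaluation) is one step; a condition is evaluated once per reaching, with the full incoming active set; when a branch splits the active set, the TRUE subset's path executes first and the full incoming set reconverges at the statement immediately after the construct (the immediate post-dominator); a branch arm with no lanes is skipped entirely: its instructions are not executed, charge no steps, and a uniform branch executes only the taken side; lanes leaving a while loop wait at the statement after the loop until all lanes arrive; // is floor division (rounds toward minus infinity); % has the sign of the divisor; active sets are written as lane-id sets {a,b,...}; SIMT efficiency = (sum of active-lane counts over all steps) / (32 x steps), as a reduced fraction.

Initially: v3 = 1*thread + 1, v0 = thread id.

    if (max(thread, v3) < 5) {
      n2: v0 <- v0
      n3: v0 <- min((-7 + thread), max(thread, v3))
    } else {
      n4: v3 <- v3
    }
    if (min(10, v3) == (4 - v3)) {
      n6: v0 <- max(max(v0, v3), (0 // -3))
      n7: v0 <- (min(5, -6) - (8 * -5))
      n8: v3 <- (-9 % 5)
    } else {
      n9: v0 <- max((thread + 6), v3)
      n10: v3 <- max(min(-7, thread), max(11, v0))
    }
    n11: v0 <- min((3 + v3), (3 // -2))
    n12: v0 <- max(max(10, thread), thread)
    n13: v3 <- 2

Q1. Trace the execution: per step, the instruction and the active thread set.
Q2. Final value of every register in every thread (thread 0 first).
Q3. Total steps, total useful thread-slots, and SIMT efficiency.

step 0: eval (max(thread, v3) < 5)   {0,1,2,3,4,5,6,7,8,9,10,11,12,13,14,15,16,17,18,19,20,21,22,23,24,25,26,27,28,29,30,31}
step 1: v0 <- v0                     {0,1,2,3}
step 2: v0 <- min((-7 + thread), max(thread, v3)) {0,1,2,3}
step 3: v3 <- v3                     {4,5,6,7,8,9,10,11,12,13,14,15,16,17,18,19,20,21,22,23,24,25,26,27,28,29,30,31}
step 4: eval (min(10, v3) == (4 - v3)) {0,1,2,3,4,5,6,7,8,9,10,11,12,13,14,15,16,17,18,19,20,21,22,23,24,25,26,27,28,29,30,31}
step 5: v0 <- max(max(v0, v3), (0 // -3)) {1}
step 6: v0 <- (min(5, -6) - (8 * -5)) {1}
step 7: v3 <- (-9 % 5)               {1}
step 8: v0 <- max((thread + 6), v3)  {0,2,3,4,5,6,7,8,9,10,11,12,13,14,15,16,17,18,19,20,21,22,23,24,25,26,27,28,29,30,31}
step 9: v3 <- max(min(-7, thread), max(11, v0)) {0,2,3,4,5,6,7,8,9,10,11,12,13,14,15,16,17,18,19,20,21,22,23,24,25,26,27,28,29,30,31}
step 10: v0 <- min((3 + v3), (3 // -2)) {0,1,2,3,4,5,6,7,8,9,10,11,12,13,14,15,16,17,18,19,20,21,22,23,24,25,26,27,28,29,30,31}
step 11: v0 <- max(max(10, thread), thread) {0,1,2,3,4,5,6,7,8,9,10,11,12,13,14,15,16,17,18,19,20,21,22,23,24,25,26,27,28,29,30,31}
step 12: v3 <- 2                      {0,1,2,3,4,5,6,7,8,9,10,11,12,13,14,15,16,17,18,19,20,21,22,23,24,25,26,27,28,29,30,31}

Answer: 13 steps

v3: 2,2,2,2,2,2,2,2,2,2,2,2,2,2,2,2,2,2,2,2,2,2,2,2,2,2,2,2,2,2,2,2
v0: 10,10,10,10,10,10,10,10,10,10,10,11,12,13,14,15,16,17,18,19,20,21,22,23,24,25,26,27,28,29,30,31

steps = 13; useful = 261; efficiency = 261/416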